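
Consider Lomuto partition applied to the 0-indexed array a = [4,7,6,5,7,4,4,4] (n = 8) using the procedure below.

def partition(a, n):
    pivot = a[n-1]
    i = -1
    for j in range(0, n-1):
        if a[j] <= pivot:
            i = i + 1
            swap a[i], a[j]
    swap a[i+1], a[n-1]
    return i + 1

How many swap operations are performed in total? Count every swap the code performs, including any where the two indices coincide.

pivot = a[7] = 4; i = -1
j=0: a[0]=4 ≤ 4 → i=0, swap a[0],a[0] (no change) → [4,7,6,5,7,4,4,4]
j=1: a[1]=7 > 4 → no swap
j=2: a[2]=6 > 4 → no swap
j=3: a[3]=5 > 4 → no swap
j=4: a[4]=7 > 4 → no swap
j=5: a[5]=4 ≤ 4 → i=1, swap a[1],a[5] → [4,4,6,5,7,7,4,4]
j=6: a[6]=4 ≤ 4 → i=2, swap a[2],a[6] → [4,4,4,5,7,7,6,4]
final swap a[3],a[7] → [4,4,4,4,7,7,6,5]; return 3

4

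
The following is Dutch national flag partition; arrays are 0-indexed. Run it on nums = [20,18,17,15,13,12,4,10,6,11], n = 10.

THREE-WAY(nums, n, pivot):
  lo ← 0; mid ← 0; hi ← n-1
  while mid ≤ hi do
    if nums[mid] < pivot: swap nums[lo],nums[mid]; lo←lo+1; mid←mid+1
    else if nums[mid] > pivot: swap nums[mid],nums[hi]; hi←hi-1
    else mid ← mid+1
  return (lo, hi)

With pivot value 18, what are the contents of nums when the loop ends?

lo=0 mid=0 hi=9
20>18: swap(0,9), hi=8 ⇒ [11,18,17,15,13,12,4,10,6,20]
11<18: swap(0,0), lo=1 mid=1 ⇒ [11,18,17,15,13,12,4,10,6,20]
18=18: mid=2
17<18: swap(1,2), lo=2 mid=3 ⇒ [11,17,18,15,13,12,4,10,6,20]
15<18: swap(2,3), lo=3 mid=4 ⇒ [11,17,15,18,13,12,4,10,6,20]
13<18: swap(3,4), lo=4 mid=5 ⇒ [11,17,15,13,18,12,4,10,6,20]
12<18: swap(4,5), lo=5 mid=6 ⇒ [11,17,15,13,12,18,4,10,6,20]
4<18: swap(5,6), lo=6 mid=7 ⇒ [11,17,15,13,12,4,18,10,6,20]
10<18: swap(6,7), lo=7 mid=8 ⇒ [11,17,15,13,12,4,10,18,6,20]
6<18: swap(7,8), lo=8 mid=9 ⇒ [11,17,15,13,12,4,10,6,18,20]
done. lo=8 hi=8; nums=[11,17,15,13,12,4,10,6,18,20]

[11,17,15,13,12,4,10,6,18,20]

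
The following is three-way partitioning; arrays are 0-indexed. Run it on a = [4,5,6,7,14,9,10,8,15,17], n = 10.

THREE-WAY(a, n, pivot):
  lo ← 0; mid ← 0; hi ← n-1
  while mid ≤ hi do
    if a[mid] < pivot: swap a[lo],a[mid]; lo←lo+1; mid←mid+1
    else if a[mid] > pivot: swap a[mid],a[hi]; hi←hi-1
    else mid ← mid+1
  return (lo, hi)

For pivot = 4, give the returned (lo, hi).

lo=0 mid=0 hi=9
4=4: mid=1
5>4: swap(1,9), hi=8 ⇒ [4,17,6,7,14,9,10,8,15,5]
17>4: swap(1,8), hi=7 ⇒ [4,15,6,7,14,9,10,8,17,5]
15>4: swap(1,7), hi=6 ⇒ [4,8,6,7,14,9,10,15,17,5]
8>4: swap(1,6), hi=5 ⇒ [4,10,6,7,14,9,8,15,17,5]
10>4: swap(1,5), hi=4 ⇒ [4,9,6,7,14,10,8,15,17,5]
9>4: swap(1,4), hi=3 ⇒ [4,14,6,7,9,10,8,15,17,5]
14>4: swap(1,3), hi=2 ⇒ [4,7,6,14,9,10,8,15,17,5]
7>4: swap(1,2), hi=1 ⇒ [4,6,7,14,9,10,8,15,17,5]
6>4: swap(1,1), hi=0 ⇒ [4,6,7,14,9,10,8,15,17,5]
done. lo=0 hi=0; a=[4,6,7,14,9,10,8,15,17,5]

(0, 0)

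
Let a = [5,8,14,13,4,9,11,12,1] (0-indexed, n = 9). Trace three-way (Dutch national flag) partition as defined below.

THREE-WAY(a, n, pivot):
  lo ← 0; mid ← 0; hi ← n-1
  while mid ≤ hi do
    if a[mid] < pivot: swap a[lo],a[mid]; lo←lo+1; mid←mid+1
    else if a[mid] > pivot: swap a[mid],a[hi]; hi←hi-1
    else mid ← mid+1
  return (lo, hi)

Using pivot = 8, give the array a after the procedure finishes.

[5,1,4,8,9,11,12,13,14]

lo=0 mid=0 hi=8
5<8: swap(0,0), lo=1 mid=1 ⇒ [5,8,14,13,4,9,11,12,1]
8=8: mid=2
14>8: swap(2,8), hi=7 ⇒ [5,8,1,13,4,9,11,12,14]
1<8: swap(1,2), lo=2 mid=3 ⇒ [5,1,8,13,4,9,11,12,14]
13>8: swap(3,7), hi=6 ⇒ [5,1,8,12,4,9,11,13,14]
12>8: swap(3,6), hi=5 ⇒ [5,1,8,11,4,9,12,13,14]
11>8: swap(3,5), hi=4 ⇒ [5,1,8,9,4,11,12,13,14]
9>8: swap(3,4), hi=3 ⇒ [5,1,8,4,9,11,12,13,14]
4<8: swap(2,3), lo=3 mid=4 ⇒ [5,1,4,8,9,11,12,13,14]
done. lo=3 hi=3; a=[5,1,4,8,9,11,12,13,14]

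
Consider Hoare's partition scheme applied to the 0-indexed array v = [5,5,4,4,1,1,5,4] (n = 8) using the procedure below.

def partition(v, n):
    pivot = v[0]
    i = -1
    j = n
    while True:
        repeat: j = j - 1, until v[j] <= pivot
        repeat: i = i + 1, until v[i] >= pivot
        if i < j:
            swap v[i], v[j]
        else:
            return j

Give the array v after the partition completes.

pivot = v[0] = 5; i = -1, j = 8
j→7 (v[7]=4≤5), i→0 (v[0]=5≥5); i<j, swap → [4,5,4,4,1,1,5,5]
j→6 (v[6]=5≤5), i→1 (v[1]=5≥5); i<j, swap → [4,5,4,4,1,1,5,5]
j→5, i→6; i≥j, return j=5. v = [4,5,4,4,1,1,5,5]

[4,5,4,4,1,1,5,5]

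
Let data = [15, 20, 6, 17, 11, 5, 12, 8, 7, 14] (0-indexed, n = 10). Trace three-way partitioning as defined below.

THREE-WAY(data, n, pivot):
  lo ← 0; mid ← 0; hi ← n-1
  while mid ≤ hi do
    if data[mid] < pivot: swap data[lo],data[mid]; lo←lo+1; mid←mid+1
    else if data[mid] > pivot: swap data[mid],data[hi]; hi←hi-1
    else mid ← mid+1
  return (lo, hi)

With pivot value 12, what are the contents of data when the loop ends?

[7, 8, 6, 11, 5, 12, 17, 20, 14, 15]

lo=0 mid=0 hi=9
15>12: swap(0,9), hi=8 ⇒ [14, 20, 6, 17, 11, 5, 12, 8, 7, 15]
14>12: swap(0,8), hi=7 ⇒ [7, 20, 6, 17, 11, 5, 12, 8, 14, 15]
7<12: swap(0,0), lo=1 mid=1 ⇒ [7, 20, 6, 17, 11, 5, 12, 8, 14, 15]
20>12: swap(1,7), hi=6 ⇒ [7, 8, 6, 17, 11, 5, 12, 20, 14, 15]
8<12: swap(1,1), lo=2 mid=2 ⇒ [7, 8, 6, 17, 11, 5, 12, 20, 14, 15]
6<12: swap(2,2), lo=3 mid=3 ⇒ [7, 8, 6, 17, 11, 5, 12, 20, 14, 15]
17>12: swap(3,6), hi=5 ⇒ [7, 8, 6, 12, 11, 5, 17, 20, 14, 15]
12=12: mid=4
11<12: swap(3,4), lo=4 mid=5 ⇒ [7, 8, 6, 11, 12, 5, 17, 20, 14, 15]
5<12: swap(4,5), lo=5 mid=6 ⇒ [7, 8, 6, 11, 5, 12, 17, 20, 14, 15]
done. lo=5 hi=5; data=[7, 8, 6, 11, 5, 12, 17, 20, 14, 15]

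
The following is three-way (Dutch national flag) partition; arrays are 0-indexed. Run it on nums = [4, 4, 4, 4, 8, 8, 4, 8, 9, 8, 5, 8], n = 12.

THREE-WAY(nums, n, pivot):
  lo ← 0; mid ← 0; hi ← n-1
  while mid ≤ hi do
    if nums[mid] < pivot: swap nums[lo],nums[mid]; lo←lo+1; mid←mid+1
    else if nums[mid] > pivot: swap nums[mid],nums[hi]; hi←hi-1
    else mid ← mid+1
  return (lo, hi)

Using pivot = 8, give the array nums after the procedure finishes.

[4, 4, 4, 4, 4, 5, 8, 8, 8, 8, 8, 9]

lo=0 mid=0 hi=11
4<8: swap(0,0), lo=1 mid=1 ⇒ [4, 4, 4, 4, 8, 8, 4, 8, 9, 8, 5, 8]
4<8: swap(1,1), lo=2 mid=2 ⇒ [4, 4, 4, 4, 8, 8, 4, 8, 9, 8, 5, 8]
4<8: swap(2,2), lo=3 mid=3 ⇒ [4, 4, 4, 4, 8, 8, 4, 8, 9, 8, 5, 8]
4<8: swap(3,3), lo=4 mid=4 ⇒ [4, 4, 4, 4, 8, 8, 4, 8, 9, 8, 5, 8]
8=8: mid=5
8=8: mid=6
4<8: swap(4,6), lo=5 mid=7 ⇒ [4, 4, 4, 4, 4, 8, 8, 8, 9, 8, 5, 8]
8=8: mid=8
9>8: swap(8,11), hi=10 ⇒ [4, 4, 4, 4, 4, 8, 8, 8, 8, 8, 5, 9]
8=8: mid=9
8=8: mid=10
5<8: swap(5,10), lo=6 mid=11 ⇒ [4, 4, 4, 4, 4, 5, 8, 8, 8, 8, 8, 9]
done. lo=6 hi=10; nums=[4, 4, 4, 4, 4, 5, 8, 8, 8, 8, 8, 9]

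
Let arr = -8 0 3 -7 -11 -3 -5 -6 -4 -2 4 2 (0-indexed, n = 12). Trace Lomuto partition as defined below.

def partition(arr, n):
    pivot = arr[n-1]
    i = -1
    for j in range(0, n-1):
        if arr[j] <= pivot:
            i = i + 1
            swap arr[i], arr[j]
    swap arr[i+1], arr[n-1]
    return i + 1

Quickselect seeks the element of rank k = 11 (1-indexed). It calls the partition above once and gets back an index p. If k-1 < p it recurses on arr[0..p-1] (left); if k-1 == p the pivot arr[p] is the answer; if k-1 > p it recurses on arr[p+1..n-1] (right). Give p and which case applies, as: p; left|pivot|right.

pivot=2, i=-1
j=0: -8≤2, i=0, swap(0,0) ⇒ -8 0 3 -7 -11 -3 -5 -6 -4 -2 4 2
j=1: 0≤2, i=1, swap(1,1) ⇒ -8 0 3 -7 -11 -3 -5 -6 -4 -2 4 2
j=2: 3>2, skip
j=3: -7≤2, i=2, swap(2,3) ⇒ -8 0 -7 3 -11 -3 -5 -6 -4 -2 4 2
j=4: -11≤2, i=3, swap(3,4) ⇒ -8 0 -7 -11 3 -3 -5 -6 -4 -2 4 2
j=5: -3≤2, i=4, swap(4,5) ⇒ -8 0 -7 -11 -3 3 -5 -6 -4 -2 4 2
j=6: -5≤2, i=5, swap(5,6) ⇒ -8 0 -7 -11 -3 -5 3 -6 -4 -2 4 2
j=7: -6≤2, i=6, swap(6,7) ⇒ -8 0 -7 -11 -3 -5 -6 3 -4 -2 4 2
j=8: -4≤2, i=7, swap(7,8) ⇒ -8 0 -7 -11 -3 -5 -6 -4 3 -2 4 2
j=9: -2≤2, i=8, swap(8,9) ⇒ -8 0 -7 -11 -3 -5 -6 -4 -2 3 4 2
j=10: 4>2, skip
swap(9,11) ⇒ -8 0 -7 -11 -3 -5 -6 -4 -2 2 4 3; return 9
p = 9; k-1 = 10 > 9 ⇒ right

9; right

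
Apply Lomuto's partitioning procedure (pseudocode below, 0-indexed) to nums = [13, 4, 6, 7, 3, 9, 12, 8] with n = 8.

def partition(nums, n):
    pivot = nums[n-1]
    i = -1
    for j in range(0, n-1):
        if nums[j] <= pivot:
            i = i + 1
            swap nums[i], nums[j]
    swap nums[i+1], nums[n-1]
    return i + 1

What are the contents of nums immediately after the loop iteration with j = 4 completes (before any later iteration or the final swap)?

[4, 6, 7, 3, 13, 9, 12, 8]

pivot=8, i=-1
j=0: 13>8, skip
j=1: 4≤8, i=0, swap(0,1) ⇒ [4, 13, 6, 7, 3, 9, 12, 8]
j=2: 6≤8, i=1, swap(1,2) ⇒ [4, 6, 13, 7, 3, 9, 12, 8]
j=3: 7≤8, i=2, swap(2,3) ⇒ [4, 6, 7, 13, 3, 9, 12, 8]
j=4: 3≤8, i=3, swap(3,4) ⇒ [4, 6, 7, 3, 13, 9, 12, 8]
(after j=4) nums = [4, 6, 7, 3, 13, 9, 12, 8]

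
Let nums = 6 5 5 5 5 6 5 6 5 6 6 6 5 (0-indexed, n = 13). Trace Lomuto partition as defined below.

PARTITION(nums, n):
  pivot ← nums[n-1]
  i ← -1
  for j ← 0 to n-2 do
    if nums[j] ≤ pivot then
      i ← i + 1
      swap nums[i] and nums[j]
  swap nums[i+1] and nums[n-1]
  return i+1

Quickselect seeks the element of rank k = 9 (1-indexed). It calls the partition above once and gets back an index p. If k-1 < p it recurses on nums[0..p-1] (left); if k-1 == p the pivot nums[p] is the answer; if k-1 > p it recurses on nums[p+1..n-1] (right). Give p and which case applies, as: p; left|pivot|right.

pivot=5, i=-1
j=0: 6>5, skip
j=1: 5≤5, i=0, swap(0,1) ⇒ 5 6 5 5 5 6 5 6 5 6 6 6 5
j=2: 5≤5, i=1, swap(1,2) ⇒ 5 5 6 5 5 6 5 6 5 6 6 6 5
j=3: 5≤5, i=2, swap(2,3) ⇒ 5 5 5 6 5 6 5 6 5 6 6 6 5
j=4: 5≤5, i=3, swap(3,4) ⇒ 5 5 5 5 6 6 5 6 5 6 6 6 5
j=5: 6>5, skip
j=6: 5≤5, i=4, swap(4,6) ⇒ 5 5 5 5 5 6 6 6 5 6 6 6 5
j=7: 6>5, skip
j=8: 5≤5, i=5, swap(5,8) ⇒ 5 5 5 5 5 5 6 6 6 6 6 6 5
j=9: 6>5, skip
j=10: 6>5, skip
j=11: 6>5, skip
swap(6,12) ⇒ 5 5 5 5 5 5 5 6 6 6 6 6 6; return 6
p = 6; k-1 = 8 > 6 ⇒ right

6; right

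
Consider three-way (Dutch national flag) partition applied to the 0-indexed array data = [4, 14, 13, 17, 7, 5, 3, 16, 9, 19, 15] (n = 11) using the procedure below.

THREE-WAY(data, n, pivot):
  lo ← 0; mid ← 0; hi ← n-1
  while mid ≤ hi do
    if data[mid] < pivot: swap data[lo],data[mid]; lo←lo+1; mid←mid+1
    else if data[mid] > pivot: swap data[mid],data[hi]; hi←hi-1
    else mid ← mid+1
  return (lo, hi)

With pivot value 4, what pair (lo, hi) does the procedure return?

(1, 1)

lo=0 mid=0 hi=10
4=4: mid=1
14>4: swap(1,10), hi=9 ⇒ [4, 15, 13, 17, 7, 5, 3, 16, 9, 19, 14]
15>4: swap(1,9), hi=8 ⇒ [4, 19, 13, 17, 7, 5, 3, 16, 9, 15, 14]
19>4: swap(1,8), hi=7 ⇒ [4, 9, 13, 17, 7, 5, 3, 16, 19, 15, 14]
9>4: swap(1,7), hi=6 ⇒ [4, 16, 13, 17, 7, 5, 3, 9, 19, 15, 14]
16>4: swap(1,6), hi=5 ⇒ [4, 3, 13, 17, 7, 5, 16, 9, 19, 15, 14]
3<4: swap(0,1), lo=1 mid=2 ⇒ [3, 4, 13, 17, 7, 5, 16, 9, 19, 15, 14]
13>4: swap(2,5), hi=4 ⇒ [3, 4, 5, 17, 7, 13, 16, 9, 19, 15, 14]
5>4: swap(2,4), hi=3 ⇒ [3, 4, 7, 17, 5, 13, 16, 9, 19, 15, 14]
7>4: swap(2,3), hi=2 ⇒ [3, 4, 17, 7, 5, 13, 16, 9, 19, 15, 14]
17>4: swap(2,2), hi=1 ⇒ [3, 4, 17, 7, 5, 13, 16, 9, 19, 15, 14]
done. lo=1 hi=1; data=[3, 4, 17, 7, 5, 13, 16, 9, 19, 15, 14]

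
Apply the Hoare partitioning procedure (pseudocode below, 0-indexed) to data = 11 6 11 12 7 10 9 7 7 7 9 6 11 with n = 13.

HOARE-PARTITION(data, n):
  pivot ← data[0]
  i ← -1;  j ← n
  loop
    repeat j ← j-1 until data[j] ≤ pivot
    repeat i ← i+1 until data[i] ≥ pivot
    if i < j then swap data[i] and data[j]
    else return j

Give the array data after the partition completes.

11 6 6 9 7 10 9 7 7 7 12 11 11

pivot = data[0] = 11; i = -1, j = 13
j→12 (data[12]=11≤11), i→0 (data[0]=11≥11); i<j, swap → 11 6 11 12 7 10 9 7 7 7 9 6 11
j→11 (data[11]=6≤11), i→2 (data[2]=11≥11); i<j, swap → 11 6 6 12 7 10 9 7 7 7 9 11 11
j→10 (data[10]=9≤11), i→3 (data[3]=12≥11); i<j, swap → 11 6 6 9 7 10 9 7 7 7 12 11 11
j→9, i→10; i≥j, return j=9. data = 11 6 6 9 7 10 9 7 7 7 12 11 11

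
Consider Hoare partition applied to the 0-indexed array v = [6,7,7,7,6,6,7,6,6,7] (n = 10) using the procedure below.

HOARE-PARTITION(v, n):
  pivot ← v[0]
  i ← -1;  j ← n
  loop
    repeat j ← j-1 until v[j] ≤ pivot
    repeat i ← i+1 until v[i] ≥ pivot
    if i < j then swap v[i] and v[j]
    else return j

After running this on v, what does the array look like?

pivot=6
j stops at 8 (6), i stops at 0 (6); swap ⇒ [6,7,7,7,6,6,7,6,6,7]
j stops at 7 (6), i stops at 1 (7); swap ⇒ [6,6,7,7,6,6,7,7,6,7]
j stops at 5 (6), i stops at 2 (7); swap ⇒ [6,6,6,7,6,7,7,7,6,7]
j stops at 4 (6), i stops at 3 (7); swap ⇒ [6,6,6,6,7,7,7,7,6,7]
j stops at 3, i stops at 4; i≥j ⇒ return 3. v=[6,6,6,6,7,7,7,7,6,7]

[6,6,6,6,7,7,7,7,6,7]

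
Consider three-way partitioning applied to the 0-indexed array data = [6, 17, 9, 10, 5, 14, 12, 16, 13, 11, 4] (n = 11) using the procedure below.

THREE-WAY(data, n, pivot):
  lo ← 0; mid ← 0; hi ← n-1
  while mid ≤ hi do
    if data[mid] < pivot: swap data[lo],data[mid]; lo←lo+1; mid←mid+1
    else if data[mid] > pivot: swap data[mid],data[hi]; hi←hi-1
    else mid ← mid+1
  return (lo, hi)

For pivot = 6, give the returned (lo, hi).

lo=0 mid=0 hi=10
6=6: mid=1
17>6: swap(1,10), hi=9 ⇒ [6, 4, 9, 10, 5, 14, 12, 16, 13, 11, 17]
4<6: swap(0,1), lo=1 mid=2 ⇒ [4, 6, 9, 10, 5, 14, 12, 16, 13, 11, 17]
9>6: swap(2,9), hi=8 ⇒ [4, 6, 11, 10, 5, 14, 12, 16, 13, 9, 17]
11>6: swap(2,8), hi=7 ⇒ [4, 6, 13, 10, 5, 14, 12, 16, 11, 9, 17]
13>6: swap(2,7), hi=6 ⇒ [4, 6, 16, 10, 5, 14, 12, 13, 11, 9, 17]
16>6: swap(2,6), hi=5 ⇒ [4, 6, 12, 10, 5, 14, 16, 13, 11, 9, 17]
12>6: swap(2,5), hi=4 ⇒ [4, 6, 14, 10, 5, 12, 16, 13, 11, 9, 17]
14>6: swap(2,4), hi=3 ⇒ [4, 6, 5, 10, 14, 12, 16, 13, 11, 9, 17]
5<6: swap(1,2), lo=2 mid=3 ⇒ [4, 5, 6, 10, 14, 12, 16, 13, 11, 9, 17]
10>6: swap(3,3), hi=2 ⇒ [4, 5, 6, 10, 14, 12, 16, 13, 11, 9, 17]
done. lo=2 hi=2; data=[4, 5, 6, 10, 14, 12, 16, 13, 11, 9, 17]

(2, 2)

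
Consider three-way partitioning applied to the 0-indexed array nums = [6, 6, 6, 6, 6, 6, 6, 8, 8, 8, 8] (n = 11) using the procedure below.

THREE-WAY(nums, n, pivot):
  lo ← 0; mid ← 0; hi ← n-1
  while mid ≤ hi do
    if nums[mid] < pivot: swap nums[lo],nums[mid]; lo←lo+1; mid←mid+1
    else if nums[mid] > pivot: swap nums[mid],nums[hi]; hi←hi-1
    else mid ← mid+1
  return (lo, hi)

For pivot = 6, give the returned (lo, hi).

pivot = 6; lo=0, mid=0, hi=10
nums[mid]=6=6: mid=1
nums[mid]=6=6: mid=2
nums[mid]=6=6: mid=3
nums[mid]=6=6: mid=4
nums[mid]=6=6: mid=5
nums[mid]=6=6: mid=6
nums[mid]=6=6: mid=7
nums[mid]=8>6: swap nums[7],nums[10]; hi=9 → [6, 6, 6, 6, 6, 6, 6, 8, 8, 8, 8]
nums[mid]=8>6: swap nums[7],nums[9]; hi=8 → [6, 6, 6, 6, 6, 6, 6, 8, 8, 8, 8]
nums[mid]=8>6: swap nums[7],nums[8]; hi=7 → [6, 6, 6, 6, 6, 6, 6, 8, 8, 8, 8]
nums[mid]=8>6: swap nums[7],nums[7]; hi=6 → [6, 6, 6, 6, 6, 6, 6, 8, 8, 8, 8]
end: lo=0, hi=6; nums = [6, 6, 6, 6, 6, 6, 6, 8, 8, 8, 8]

(0, 6)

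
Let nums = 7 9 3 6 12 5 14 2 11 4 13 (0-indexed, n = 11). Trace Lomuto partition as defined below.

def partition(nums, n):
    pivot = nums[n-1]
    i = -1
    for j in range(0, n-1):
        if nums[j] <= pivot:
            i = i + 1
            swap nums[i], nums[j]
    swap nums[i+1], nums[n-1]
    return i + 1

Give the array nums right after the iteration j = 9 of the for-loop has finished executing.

pivot=13, i=-1
j=0: 7≤13, i=0, swap(0,0) ⇒ 7 9 3 6 12 5 14 2 11 4 13
j=1: 9≤13, i=1, swap(1,1) ⇒ 7 9 3 6 12 5 14 2 11 4 13
j=2: 3≤13, i=2, swap(2,2) ⇒ 7 9 3 6 12 5 14 2 11 4 13
j=3: 6≤13, i=3, swap(3,3) ⇒ 7 9 3 6 12 5 14 2 11 4 13
j=4: 12≤13, i=4, swap(4,4) ⇒ 7 9 3 6 12 5 14 2 11 4 13
j=5: 5≤13, i=5, swap(5,5) ⇒ 7 9 3 6 12 5 14 2 11 4 13
j=6: 14>13, skip
j=7: 2≤13, i=6, swap(6,7) ⇒ 7 9 3 6 12 5 2 14 11 4 13
j=8: 11≤13, i=7, swap(7,8) ⇒ 7 9 3 6 12 5 2 11 14 4 13
j=9: 4≤13, i=8, swap(8,9) ⇒ 7 9 3 6 12 5 2 11 4 14 13
(after j=9) nums = 7 9 3 6 12 5 2 11 4 14 13

7 9 3 6 12 5 2 11 4 14 13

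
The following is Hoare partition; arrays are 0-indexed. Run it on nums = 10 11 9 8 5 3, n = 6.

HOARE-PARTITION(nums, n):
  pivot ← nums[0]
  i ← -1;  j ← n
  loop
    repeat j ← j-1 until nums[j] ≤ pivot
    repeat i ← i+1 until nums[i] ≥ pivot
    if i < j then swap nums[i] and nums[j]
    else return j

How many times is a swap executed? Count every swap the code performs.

2

pivot = nums[0] = 10; i = -1, j = 6
j→5 (nums[5]=3≤10), i→0 (nums[0]=10≥10); i<j, swap → 3 11 9 8 5 10
j→4 (nums[4]=5≤10), i→1 (nums[1]=11≥10); i<j, swap → 3 5 9 8 11 10
j→3, i→4; i≥j, return j=3. nums = 3 5 9 8 11 10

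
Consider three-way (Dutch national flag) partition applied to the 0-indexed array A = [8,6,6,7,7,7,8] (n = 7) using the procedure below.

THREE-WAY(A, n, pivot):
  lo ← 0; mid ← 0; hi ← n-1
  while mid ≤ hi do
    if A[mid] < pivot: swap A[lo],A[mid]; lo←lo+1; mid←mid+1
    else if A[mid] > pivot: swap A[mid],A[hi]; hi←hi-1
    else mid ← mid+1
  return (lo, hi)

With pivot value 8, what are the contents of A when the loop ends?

pivot = 8; lo=0, mid=0, hi=6
A[mid]=8=8: mid=1
A[mid]=6<8: swap A[0],A[1]; lo=1,mid=2 → [6,8,6,7,7,7,8]
A[mid]=6<8: swap A[1],A[2]; lo=2,mid=3 → [6,6,8,7,7,7,8]
A[mid]=7<8: swap A[2],A[3]; lo=3,mid=4 → [6,6,7,8,7,7,8]
A[mid]=7<8: swap A[3],A[4]; lo=4,mid=5 → [6,6,7,7,8,7,8]
A[mid]=7<8: swap A[4],A[5]; lo=5,mid=6 → [6,6,7,7,7,8,8]
A[mid]=8=8: mid=7
end: lo=5, hi=6; A = [6,6,7,7,7,8,8]

[6,6,7,7,7,8,8]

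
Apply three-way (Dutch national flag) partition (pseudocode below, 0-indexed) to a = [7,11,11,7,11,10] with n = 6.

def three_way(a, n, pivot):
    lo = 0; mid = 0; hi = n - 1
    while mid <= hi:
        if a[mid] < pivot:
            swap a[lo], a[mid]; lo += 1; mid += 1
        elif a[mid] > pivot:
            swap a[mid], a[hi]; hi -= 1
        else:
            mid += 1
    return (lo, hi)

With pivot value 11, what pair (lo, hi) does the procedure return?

lo=0 mid=0 hi=5
7<11: swap(0,0), lo=1 mid=1 ⇒ [7,11,11,7,11,10]
11=11: mid=2
11=11: mid=3
7<11: swap(1,3), lo=2 mid=4 ⇒ [7,7,11,11,11,10]
11=11: mid=5
10<11: swap(2,5), lo=3 mid=6 ⇒ [7,7,10,11,11,11]
done. lo=3 hi=5; a=[7,7,10,11,11,11]

(3, 5)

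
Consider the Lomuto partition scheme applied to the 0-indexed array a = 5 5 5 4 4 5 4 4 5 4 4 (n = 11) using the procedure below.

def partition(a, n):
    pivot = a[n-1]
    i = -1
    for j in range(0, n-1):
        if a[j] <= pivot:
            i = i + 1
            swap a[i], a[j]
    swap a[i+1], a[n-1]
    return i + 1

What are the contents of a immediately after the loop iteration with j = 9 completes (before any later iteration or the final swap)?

pivot = a[10] = 4; i = -1
j=0: a[0]=5 > 4 → no swap
j=1: a[1]=5 > 4 → no swap
j=2: a[2]=5 > 4 → no swap
j=3: a[3]=4 ≤ 4 → i=0, swap a[0],a[3] → 4 5 5 5 4 5 4 4 5 4 4
j=4: a[4]=4 ≤ 4 → i=1, swap a[1],a[4] → 4 4 5 5 5 5 4 4 5 4 4
j=5: a[5]=5 > 4 → no swap
j=6: a[6]=4 ≤ 4 → i=2, swap a[2],a[6] → 4 4 4 5 5 5 5 4 5 4 4
j=7: a[7]=4 ≤ 4 → i=3, swap a[3],a[7] → 4 4 4 4 5 5 5 5 5 4 4
j=8: a[8]=5 > 4 → no swap
j=9: a[9]=4 ≤ 4 → i=4, swap a[4],a[9] → 4 4 4 4 4 5 5 5 5 5 4
(after j=9) a = 4 4 4 4 4 5 5 5 5 5 4

4 4 4 4 4 5 5 5 5 5 4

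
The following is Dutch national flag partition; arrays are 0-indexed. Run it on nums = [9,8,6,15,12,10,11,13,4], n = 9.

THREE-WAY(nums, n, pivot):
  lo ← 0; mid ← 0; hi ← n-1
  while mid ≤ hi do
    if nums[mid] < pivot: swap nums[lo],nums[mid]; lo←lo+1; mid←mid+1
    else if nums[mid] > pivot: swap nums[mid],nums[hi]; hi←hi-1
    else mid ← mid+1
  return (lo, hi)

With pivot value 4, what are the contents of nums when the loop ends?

lo=0 mid=0 hi=8
9>4: swap(0,8), hi=7 ⇒ [4,8,6,15,12,10,11,13,9]
4=4: mid=1
8>4: swap(1,7), hi=6 ⇒ [4,13,6,15,12,10,11,8,9]
13>4: swap(1,6), hi=5 ⇒ [4,11,6,15,12,10,13,8,9]
11>4: swap(1,5), hi=4 ⇒ [4,10,6,15,12,11,13,8,9]
10>4: swap(1,4), hi=3 ⇒ [4,12,6,15,10,11,13,8,9]
12>4: swap(1,3), hi=2 ⇒ [4,15,6,12,10,11,13,8,9]
15>4: swap(1,2), hi=1 ⇒ [4,6,15,12,10,11,13,8,9]
6>4: swap(1,1), hi=0 ⇒ [4,6,15,12,10,11,13,8,9]
done. lo=0 hi=0; nums=[4,6,15,12,10,11,13,8,9]

[4,6,15,12,10,11,13,8,9]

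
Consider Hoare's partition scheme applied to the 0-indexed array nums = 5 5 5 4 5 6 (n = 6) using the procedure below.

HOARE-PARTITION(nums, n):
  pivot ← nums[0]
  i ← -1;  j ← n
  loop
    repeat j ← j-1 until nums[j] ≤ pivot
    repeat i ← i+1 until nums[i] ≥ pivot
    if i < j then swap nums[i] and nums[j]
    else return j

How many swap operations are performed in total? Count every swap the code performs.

pivot=5
j stops at 4 (5), i stops at 0 (5); swap ⇒ 5 5 5 4 5 6
j stops at 3 (4), i stops at 1 (5); swap ⇒ 5 4 5 5 5 6
j stops at 2, i stops at 2; i≥j ⇒ return 2. nums=5 4 5 5 5 6

2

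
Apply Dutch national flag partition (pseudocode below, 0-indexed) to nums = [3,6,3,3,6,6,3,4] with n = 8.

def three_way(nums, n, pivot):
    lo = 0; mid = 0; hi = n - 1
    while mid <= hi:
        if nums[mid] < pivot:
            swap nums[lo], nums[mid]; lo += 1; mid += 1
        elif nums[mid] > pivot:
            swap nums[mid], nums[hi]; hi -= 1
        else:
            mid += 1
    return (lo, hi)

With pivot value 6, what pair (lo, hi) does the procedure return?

pivot = 6; lo=0, mid=0, hi=7
nums[mid]=3<6: swap nums[0],nums[0]; lo=1,mid=1 → [3,6,3,3,6,6,3,4]
nums[mid]=6=6: mid=2
nums[mid]=3<6: swap nums[1],nums[2]; lo=2,mid=3 → [3,3,6,3,6,6,3,4]
nums[mid]=3<6: swap nums[2],nums[3]; lo=3,mid=4 → [3,3,3,6,6,6,3,4]
nums[mid]=6=6: mid=5
nums[mid]=6=6: mid=6
nums[mid]=3<6: swap nums[3],nums[6]; lo=4,mid=7 → [3,3,3,3,6,6,6,4]
nums[mid]=4<6: swap nums[4],nums[7]; lo=5,mid=8 → [3,3,3,3,4,6,6,6]
end: lo=5, hi=7; nums = [3,3,3,3,4,6,6,6]

(5, 7)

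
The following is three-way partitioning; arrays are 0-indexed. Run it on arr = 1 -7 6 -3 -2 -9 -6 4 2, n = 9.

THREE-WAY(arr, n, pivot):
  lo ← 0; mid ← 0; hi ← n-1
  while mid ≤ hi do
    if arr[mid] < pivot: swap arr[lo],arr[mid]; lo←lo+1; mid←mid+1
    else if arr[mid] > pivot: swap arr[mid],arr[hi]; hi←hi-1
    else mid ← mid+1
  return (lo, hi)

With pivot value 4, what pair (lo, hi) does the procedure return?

(7, 7)

pivot = 4; lo=0, mid=0, hi=8
arr[mid]=1<4: swap arr[0],arr[0]; lo=1,mid=1 → 1 -7 6 -3 -2 -9 -6 4 2
arr[mid]=-7<4: swap arr[1],arr[1]; lo=2,mid=2 → 1 -7 6 -3 -2 -9 -6 4 2
arr[mid]=6>4: swap arr[2],arr[8]; hi=7 → 1 -7 2 -3 -2 -9 -6 4 6
arr[mid]=2<4: swap arr[2],arr[2]; lo=3,mid=3 → 1 -7 2 -3 -2 -9 -6 4 6
arr[mid]=-3<4: swap arr[3],arr[3]; lo=4,mid=4 → 1 -7 2 -3 -2 -9 -6 4 6
arr[mid]=-2<4: swap arr[4],arr[4]; lo=5,mid=5 → 1 -7 2 -3 -2 -9 -6 4 6
arr[mid]=-9<4: swap arr[5],arr[5]; lo=6,mid=6 → 1 -7 2 -3 -2 -9 -6 4 6
arr[mid]=-6<4: swap arr[6],arr[6]; lo=7,mid=7 → 1 -7 2 -3 -2 -9 -6 4 6
arr[mid]=4=4: mid=8
end: lo=7, hi=7; arr = 1 -7 2 -3 -2 -9 -6 4 6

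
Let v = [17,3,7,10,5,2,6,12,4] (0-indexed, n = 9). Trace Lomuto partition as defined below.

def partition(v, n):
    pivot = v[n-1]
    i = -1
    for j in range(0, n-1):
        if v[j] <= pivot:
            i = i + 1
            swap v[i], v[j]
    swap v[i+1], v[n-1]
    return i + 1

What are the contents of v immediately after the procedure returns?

[3,2,4,10,5,17,6,12,7]

pivot=4, i=-1
j=0: 17>4, skip
j=1: 3≤4, i=0, swap(0,1) ⇒ [3,17,7,10,5,2,6,12,4]
j=2: 7>4, skip
j=3: 10>4, skip
j=4: 5>4, skip
j=5: 2≤4, i=1, swap(1,5) ⇒ [3,2,7,10,5,17,6,12,4]
j=6: 6>4, skip
j=7: 12>4, skip
swap(2,8) ⇒ [3,2,4,10,5,17,6,12,7]; return 2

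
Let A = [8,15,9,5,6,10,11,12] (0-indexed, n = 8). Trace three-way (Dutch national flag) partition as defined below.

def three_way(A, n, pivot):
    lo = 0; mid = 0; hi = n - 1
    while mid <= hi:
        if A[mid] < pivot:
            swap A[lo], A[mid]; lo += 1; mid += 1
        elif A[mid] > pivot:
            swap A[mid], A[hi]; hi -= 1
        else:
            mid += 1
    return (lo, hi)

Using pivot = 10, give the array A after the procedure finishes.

[8,9,5,6,10,11,12,15]

lo=0 mid=0 hi=7
8<10: swap(0,0), lo=1 mid=1 ⇒ [8,15,9,5,6,10,11,12]
15>10: swap(1,7), hi=6 ⇒ [8,12,9,5,6,10,11,15]
12>10: swap(1,6), hi=5 ⇒ [8,11,9,5,6,10,12,15]
11>10: swap(1,5), hi=4 ⇒ [8,10,9,5,6,11,12,15]
10=10: mid=2
9<10: swap(1,2), lo=2 mid=3 ⇒ [8,9,10,5,6,11,12,15]
5<10: swap(2,3), lo=3 mid=4 ⇒ [8,9,5,10,6,11,12,15]
6<10: swap(3,4), lo=4 mid=5 ⇒ [8,9,5,6,10,11,12,15]
done. lo=4 hi=4; A=[8,9,5,6,10,11,12,15]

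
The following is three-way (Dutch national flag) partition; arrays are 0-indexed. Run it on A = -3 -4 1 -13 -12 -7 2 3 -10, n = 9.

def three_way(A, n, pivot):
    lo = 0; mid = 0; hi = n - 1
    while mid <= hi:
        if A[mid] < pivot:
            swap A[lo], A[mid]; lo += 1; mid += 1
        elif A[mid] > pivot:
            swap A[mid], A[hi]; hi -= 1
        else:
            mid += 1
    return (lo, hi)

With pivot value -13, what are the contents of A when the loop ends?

pivot = -13; lo=0, mid=0, hi=8
A[mid]=-3>-13: swap A[0],A[8]; hi=7 → -10 -4 1 -13 -12 -7 2 3 -3
A[mid]=-10>-13: swap A[0],A[7]; hi=6 → 3 -4 1 -13 -12 -7 2 -10 -3
A[mid]=3>-13: swap A[0],A[6]; hi=5 → 2 -4 1 -13 -12 -7 3 -10 -3
A[mid]=2>-13: swap A[0],A[5]; hi=4 → -7 -4 1 -13 -12 2 3 -10 -3
A[mid]=-7>-13: swap A[0],A[4]; hi=3 → -12 -4 1 -13 -7 2 3 -10 -3
A[mid]=-12>-13: swap A[0],A[3]; hi=2 → -13 -4 1 -12 -7 2 3 -10 -3
A[mid]=-13=-13: mid=1
A[mid]=-4>-13: swap A[1],A[2]; hi=1 → -13 1 -4 -12 -7 2 3 -10 -3
A[mid]=1>-13: swap A[1],A[1]; hi=0 → -13 1 -4 -12 -7 2 3 -10 -3
end: lo=0, hi=0; A = -13 1 -4 -12 -7 2 3 -10 -3

-13 1 -4 -12 -7 2 3 -10 -3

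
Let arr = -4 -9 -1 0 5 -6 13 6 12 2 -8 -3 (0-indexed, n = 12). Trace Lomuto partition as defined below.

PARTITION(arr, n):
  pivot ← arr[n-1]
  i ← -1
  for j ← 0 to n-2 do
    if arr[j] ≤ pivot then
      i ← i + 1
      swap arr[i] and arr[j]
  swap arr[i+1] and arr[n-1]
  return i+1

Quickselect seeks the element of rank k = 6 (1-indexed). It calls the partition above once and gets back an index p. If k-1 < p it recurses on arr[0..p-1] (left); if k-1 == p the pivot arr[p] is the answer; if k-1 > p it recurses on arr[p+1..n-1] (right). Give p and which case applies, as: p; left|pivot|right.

pivot=-3, i=-1
j=0: -4≤-3, i=0, swap(0,0) ⇒ -4 -9 -1 0 5 -6 13 6 12 2 -8 -3
j=1: -9≤-3, i=1, swap(1,1) ⇒ -4 -9 -1 0 5 -6 13 6 12 2 -8 -3
j=2: -1>-3, skip
j=3: 0>-3, skip
j=4: 5>-3, skip
j=5: -6≤-3, i=2, swap(2,5) ⇒ -4 -9 -6 0 5 -1 13 6 12 2 -8 -3
j=6: 13>-3, skip
j=7: 6>-3, skip
j=8: 12>-3, skip
j=9: 2>-3, skip
j=10: -8≤-3, i=3, swap(3,10) ⇒ -4 -9 -6 -8 5 -1 13 6 12 2 0 -3
swap(4,11) ⇒ -4 -9 -6 -8 -3 -1 13 6 12 2 0 5; return 4
p = 4; k-1 = 5 > 4 ⇒ right

4; right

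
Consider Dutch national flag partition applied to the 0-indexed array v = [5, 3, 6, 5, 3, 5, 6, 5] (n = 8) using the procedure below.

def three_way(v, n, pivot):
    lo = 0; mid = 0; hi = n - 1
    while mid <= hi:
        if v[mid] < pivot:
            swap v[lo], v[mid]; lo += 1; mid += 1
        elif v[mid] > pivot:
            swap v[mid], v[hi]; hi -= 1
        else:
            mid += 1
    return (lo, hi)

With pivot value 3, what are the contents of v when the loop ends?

[3, 3, 5, 6, 5, 6, 5, 5]

pivot = 3; lo=0, mid=0, hi=7
v[mid]=5>3: swap v[0],v[7]; hi=6 → [5, 3, 6, 5, 3, 5, 6, 5]
v[mid]=5>3: swap v[0],v[6]; hi=5 → [6, 3, 6, 5, 3, 5, 5, 5]
v[mid]=6>3: swap v[0],v[5]; hi=4 → [5, 3, 6, 5, 3, 6, 5, 5]
v[mid]=5>3: swap v[0],v[4]; hi=3 → [3, 3, 6, 5, 5, 6, 5, 5]
v[mid]=3=3: mid=1
v[mid]=3=3: mid=2
v[mid]=6>3: swap v[2],v[3]; hi=2 → [3, 3, 5, 6, 5, 6, 5, 5]
v[mid]=5>3: swap v[2],v[2]; hi=1 → [3, 3, 5, 6, 5, 6, 5, 5]
end: lo=0, hi=1; v = [3, 3, 5, 6, 5, 6, 5, 5]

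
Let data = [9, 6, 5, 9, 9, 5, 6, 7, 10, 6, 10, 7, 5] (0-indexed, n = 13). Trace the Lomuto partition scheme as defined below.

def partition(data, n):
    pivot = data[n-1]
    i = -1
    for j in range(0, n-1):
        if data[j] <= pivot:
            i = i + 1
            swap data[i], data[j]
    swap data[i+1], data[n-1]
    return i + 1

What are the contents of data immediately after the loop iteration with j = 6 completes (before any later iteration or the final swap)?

pivot=5, i=-1
j=0: 9>5, skip
j=1: 6>5, skip
j=2: 5≤5, i=0, swap(0,2) ⇒ [5, 6, 9, 9, 9, 5, 6, 7, 10, 6, 10, 7, 5]
j=3: 9>5, skip
j=4: 9>5, skip
j=5: 5≤5, i=1, swap(1,5) ⇒ [5, 5, 9, 9, 9, 6, 6, 7, 10, 6, 10, 7, 5]
j=6: 6>5, skip
(after j=6) data = [5, 5, 9, 9, 9, 6, 6, 7, 10, 6, 10, 7, 5]

[5, 5, 9, 9, 9, 6, 6, 7, 10, 6, 10, 7, 5]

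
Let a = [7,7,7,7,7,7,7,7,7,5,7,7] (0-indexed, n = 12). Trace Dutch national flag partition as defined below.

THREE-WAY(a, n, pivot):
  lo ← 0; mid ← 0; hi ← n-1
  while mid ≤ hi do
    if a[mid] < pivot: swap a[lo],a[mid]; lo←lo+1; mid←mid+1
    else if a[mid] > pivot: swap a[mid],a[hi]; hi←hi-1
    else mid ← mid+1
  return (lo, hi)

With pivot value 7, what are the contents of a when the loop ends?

pivot = 7; lo=0, mid=0, hi=11
a[mid]=7=7: mid=1
a[mid]=7=7: mid=2
a[mid]=7=7: mid=3
a[mid]=7=7: mid=4
a[mid]=7=7: mid=5
a[mid]=7=7: mid=6
a[mid]=7=7: mid=7
a[mid]=7=7: mid=8
a[mid]=7=7: mid=9
a[mid]=5<7: swap a[0],a[9]; lo=1,mid=10 → [5,7,7,7,7,7,7,7,7,7,7,7]
a[mid]=7=7: mid=11
a[mid]=7=7: mid=12
end: lo=1, hi=11; a = [5,7,7,7,7,7,7,7,7,7,7,7]

[5,7,7,7,7,7,7,7,7,7,7,7]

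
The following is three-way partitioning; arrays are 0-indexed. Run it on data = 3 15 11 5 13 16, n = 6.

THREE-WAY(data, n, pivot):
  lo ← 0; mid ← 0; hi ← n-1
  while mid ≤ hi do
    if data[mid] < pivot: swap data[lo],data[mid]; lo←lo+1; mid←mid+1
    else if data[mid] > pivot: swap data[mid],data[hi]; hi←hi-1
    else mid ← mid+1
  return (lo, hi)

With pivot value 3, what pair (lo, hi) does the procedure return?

(0, 0)

lo=0 mid=0 hi=5
3=3: mid=1
15>3: swap(1,5), hi=4 ⇒ 3 16 11 5 13 15
16>3: swap(1,4), hi=3 ⇒ 3 13 11 5 16 15
13>3: swap(1,3), hi=2 ⇒ 3 5 11 13 16 15
5>3: swap(1,2), hi=1 ⇒ 3 11 5 13 16 15
11>3: swap(1,1), hi=0 ⇒ 3 11 5 13 16 15
done. lo=0 hi=0; data=3 11 5 13 16 15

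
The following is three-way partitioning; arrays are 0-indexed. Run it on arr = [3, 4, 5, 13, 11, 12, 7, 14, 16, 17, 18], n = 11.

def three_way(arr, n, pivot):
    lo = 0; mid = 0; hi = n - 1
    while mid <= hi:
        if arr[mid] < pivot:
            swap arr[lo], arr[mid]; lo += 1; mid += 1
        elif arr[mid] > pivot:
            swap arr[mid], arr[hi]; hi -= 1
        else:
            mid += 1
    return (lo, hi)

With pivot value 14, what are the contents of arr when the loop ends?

pivot = 14; lo=0, mid=0, hi=10
arr[mid]=3<14: swap arr[0],arr[0]; lo=1,mid=1 → [3, 4, 5, 13, 11, 12, 7, 14, 16, 17, 18]
arr[mid]=4<14: swap arr[1],arr[1]; lo=2,mid=2 → [3, 4, 5, 13, 11, 12, 7, 14, 16, 17, 18]
arr[mid]=5<14: swap arr[2],arr[2]; lo=3,mid=3 → [3, 4, 5, 13, 11, 12, 7, 14, 16, 17, 18]
arr[mid]=13<14: swap arr[3],arr[3]; lo=4,mid=4 → [3, 4, 5, 13, 11, 12, 7, 14, 16, 17, 18]
arr[mid]=11<14: swap arr[4],arr[4]; lo=5,mid=5 → [3, 4, 5, 13, 11, 12, 7, 14, 16, 17, 18]
arr[mid]=12<14: swap arr[5],arr[5]; lo=6,mid=6 → [3, 4, 5, 13, 11, 12, 7, 14, 16, 17, 18]
arr[mid]=7<14: swap arr[6],arr[6]; lo=7,mid=7 → [3, 4, 5, 13, 11, 12, 7, 14, 16, 17, 18]
arr[mid]=14=14: mid=8
arr[mid]=16>14: swap arr[8],arr[10]; hi=9 → [3, 4, 5, 13, 11, 12, 7, 14, 18, 17, 16]
arr[mid]=18>14: swap arr[8],arr[9]; hi=8 → [3, 4, 5, 13, 11, 12, 7, 14, 17, 18, 16]
arr[mid]=17>14: swap arr[8],arr[8]; hi=7 → [3, 4, 5, 13, 11, 12, 7, 14, 17, 18, 16]
end: lo=7, hi=7; arr = [3, 4, 5, 13, 11, 12, 7, 14, 17, 18, 16]

[3, 4, 5, 13, 11, 12, 7, 14, 17, 18, 16]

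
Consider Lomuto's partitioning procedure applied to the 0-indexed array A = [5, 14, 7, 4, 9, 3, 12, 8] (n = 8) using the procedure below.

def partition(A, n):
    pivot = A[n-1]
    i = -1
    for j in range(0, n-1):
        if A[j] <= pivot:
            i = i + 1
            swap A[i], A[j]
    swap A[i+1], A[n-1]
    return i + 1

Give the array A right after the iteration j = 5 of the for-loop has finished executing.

pivot=8, i=-1
j=0: 5≤8, i=0, swap(0,0) ⇒ [5, 14, 7, 4, 9, 3, 12, 8]
j=1: 14>8, skip
j=2: 7≤8, i=1, swap(1,2) ⇒ [5, 7, 14, 4, 9, 3, 12, 8]
j=3: 4≤8, i=2, swap(2,3) ⇒ [5, 7, 4, 14, 9, 3, 12, 8]
j=4: 9>8, skip
j=5: 3≤8, i=3, swap(3,5) ⇒ [5, 7, 4, 3, 9, 14, 12, 8]
(after j=5) A = [5, 7, 4, 3, 9, 14, 12, 8]

[5, 7, 4, 3, 9, 14, 12, 8]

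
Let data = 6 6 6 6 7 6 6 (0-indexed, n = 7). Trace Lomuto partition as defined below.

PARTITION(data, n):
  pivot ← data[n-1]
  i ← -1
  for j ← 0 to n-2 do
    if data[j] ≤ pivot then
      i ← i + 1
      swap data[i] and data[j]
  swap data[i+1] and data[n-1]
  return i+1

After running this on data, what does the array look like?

6 6 6 6 6 6 7

pivot=6, i=-1
j=0: 6≤6, i=0, swap(0,0) ⇒ 6 6 6 6 7 6 6
j=1: 6≤6, i=1, swap(1,1) ⇒ 6 6 6 6 7 6 6
j=2: 6≤6, i=2, swap(2,2) ⇒ 6 6 6 6 7 6 6
j=3: 6≤6, i=3, swap(3,3) ⇒ 6 6 6 6 7 6 6
j=4: 7>6, skip
j=5: 6≤6, i=4, swap(4,5) ⇒ 6 6 6 6 6 7 6
swap(5,6) ⇒ 6 6 6 6 6 6 7; return 5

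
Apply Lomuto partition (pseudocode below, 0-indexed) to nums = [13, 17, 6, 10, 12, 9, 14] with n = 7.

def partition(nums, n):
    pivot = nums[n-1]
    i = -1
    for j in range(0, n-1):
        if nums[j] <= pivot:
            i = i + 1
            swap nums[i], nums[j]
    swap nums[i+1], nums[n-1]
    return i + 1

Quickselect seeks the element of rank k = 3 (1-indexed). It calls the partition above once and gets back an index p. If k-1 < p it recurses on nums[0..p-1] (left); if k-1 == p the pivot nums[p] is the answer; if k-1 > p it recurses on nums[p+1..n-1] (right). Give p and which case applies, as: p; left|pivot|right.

5; left

pivot = nums[6] = 14; i = -1
j=0: nums[0]=13 ≤ 14 → i=0, swap nums[0],nums[0] (no change) → [13, 17, 6, 10, 12, 9, 14]
j=1: nums[1]=17 > 14 → no swap
j=2: nums[2]=6 ≤ 14 → i=1, swap nums[1],nums[2] → [13, 6, 17, 10, 12, 9, 14]
j=3: nums[3]=10 ≤ 14 → i=2, swap nums[2],nums[3] → [13, 6, 10, 17, 12, 9, 14]
j=4: nums[4]=12 ≤ 14 → i=3, swap nums[3],nums[4] → [13, 6, 10, 12, 17, 9, 14]
j=5: nums[5]=9 ≤ 14 → i=4, swap nums[4],nums[5] → [13, 6, 10, 12, 9, 17, 14]
final swap nums[5],nums[6] → [13, 6, 10, 12, 9, 14, 17]; return 5
p = 5; k-1 = 2 < 5 ⇒ left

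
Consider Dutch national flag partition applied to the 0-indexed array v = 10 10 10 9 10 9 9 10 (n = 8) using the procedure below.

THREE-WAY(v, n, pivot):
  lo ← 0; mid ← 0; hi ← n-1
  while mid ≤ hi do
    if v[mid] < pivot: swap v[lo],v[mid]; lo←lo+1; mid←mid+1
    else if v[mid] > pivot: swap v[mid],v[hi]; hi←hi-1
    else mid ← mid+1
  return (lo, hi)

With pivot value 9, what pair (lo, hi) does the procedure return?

(0, 2)

pivot = 9; lo=0, mid=0, hi=7
v[mid]=10>9: swap v[0],v[7]; hi=6 → 10 10 10 9 10 9 9 10
v[mid]=10>9: swap v[0],v[6]; hi=5 → 9 10 10 9 10 9 10 10
v[mid]=9=9: mid=1
v[mid]=10>9: swap v[1],v[5]; hi=4 → 9 9 10 9 10 10 10 10
v[mid]=9=9: mid=2
v[mid]=10>9: swap v[2],v[4]; hi=3 → 9 9 10 9 10 10 10 10
v[mid]=10>9: swap v[2],v[3]; hi=2 → 9 9 9 10 10 10 10 10
v[mid]=9=9: mid=3
end: lo=0, hi=2; v = 9 9 9 10 10 10 10 10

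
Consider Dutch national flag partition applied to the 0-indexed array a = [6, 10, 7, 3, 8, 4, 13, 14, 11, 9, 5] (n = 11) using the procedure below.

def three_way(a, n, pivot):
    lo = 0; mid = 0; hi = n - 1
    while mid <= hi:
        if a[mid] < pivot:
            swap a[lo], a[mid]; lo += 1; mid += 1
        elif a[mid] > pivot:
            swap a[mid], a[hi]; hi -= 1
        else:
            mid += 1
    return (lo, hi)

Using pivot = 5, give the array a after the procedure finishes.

[4, 3, 5, 8, 7, 13, 14, 11, 9, 10, 6]

pivot = 5; lo=0, mid=0, hi=10
a[mid]=6>5: swap a[0],a[10]; hi=9 → [5, 10, 7, 3, 8, 4, 13, 14, 11, 9, 6]
a[mid]=5=5: mid=1
a[mid]=10>5: swap a[1],a[9]; hi=8 → [5, 9, 7, 3, 8, 4, 13, 14, 11, 10, 6]
a[mid]=9>5: swap a[1],a[8]; hi=7 → [5, 11, 7, 3, 8, 4, 13, 14, 9, 10, 6]
a[mid]=11>5: swap a[1],a[7]; hi=6 → [5, 14, 7, 3, 8, 4, 13, 11, 9, 10, 6]
a[mid]=14>5: swap a[1],a[6]; hi=5 → [5, 13, 7, 3, 8, 4, 14, 11, 9, 10, 6]
a[mid]=13>5: swap a[1],a[5]; hi=4 → [5, 4, 7, 3, 8, 13, 14, 11, 9, 10, 6]
a[mid]=4<5: swap a[0],a[1]; lo=1,mid=2 → [4, 5, 7, 3, 8, 13, 14, 11, 9, 10, 6]
a[mid]=7>5: swap a[2],a[4]; hi=3 → [4, 5, 8, 3, 7, 13, 14, 11, 9, 10, 6]
a[mid]=8>5: swap a[2],a[3]; hi=2 → [4, 5, 3, 8, 7, 13, 14, 11, 9, 10, 6]
a[mid]=3<5: swap a[1],a[2]; lo=2,mid=3 → [4, 3, 5, 8, 7, 13, 14, 11, 9, 10, 6]
end: lo=2, hi=2; a = [4, 3, 5, 8, 7, 13, 14, 11, 9, 10, 6]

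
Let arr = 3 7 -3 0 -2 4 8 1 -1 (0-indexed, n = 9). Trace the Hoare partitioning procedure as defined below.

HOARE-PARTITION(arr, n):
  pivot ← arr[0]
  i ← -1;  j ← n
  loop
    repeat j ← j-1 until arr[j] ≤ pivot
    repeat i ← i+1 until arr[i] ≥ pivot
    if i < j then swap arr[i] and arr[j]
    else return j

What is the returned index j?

4

pivot = arr[0] = 3; i = -1, j = 9
j→8 (arr[8]=-1≤3), i→0 (arr[0]=3≥3); i<j, swap → -1 7 -3 0 -2 4 8 1 3
j→7 (arr[7]=1≤3), i→1 (arr[1]=7≥3); i<j, swap → -1 1 -3 0 -2 4 8 7 3
j→4, i→5; i≥j, return j=4. arr = -1 1 -3 0 -2 4 8 7 3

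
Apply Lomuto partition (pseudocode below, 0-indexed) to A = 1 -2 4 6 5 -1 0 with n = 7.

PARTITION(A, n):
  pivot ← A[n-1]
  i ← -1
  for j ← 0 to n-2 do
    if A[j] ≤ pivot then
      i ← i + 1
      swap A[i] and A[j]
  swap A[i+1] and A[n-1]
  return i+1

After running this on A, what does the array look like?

-2 -1 0 6 5 1 4

pivot=0, i=-1
j=0: 1>0, skip
j=1: -2≤0, i=0, swap(0,1) ⇒ -2 1 4 6 5 -1 0
j=2: 4>0, skip
j=3: 6>0, skip
j=4: 5>0, skip
j=5: -1≤0, i=1, swap(1,5) ⇒ -2 -1 4 6 5 1 0
swap(2,6) ⇒ -2 -1 0 6 5 1 4; return 2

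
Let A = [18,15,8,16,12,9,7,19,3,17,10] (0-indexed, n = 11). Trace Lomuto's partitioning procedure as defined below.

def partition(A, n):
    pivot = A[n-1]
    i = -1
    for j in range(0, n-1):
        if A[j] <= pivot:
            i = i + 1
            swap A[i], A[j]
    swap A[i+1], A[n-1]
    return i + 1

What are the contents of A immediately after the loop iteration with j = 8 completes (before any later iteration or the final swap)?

pivot=10, i=-1
j=0: 18>10, skip
j=1: 15>10, skip
j=2: 8≤10, i=0, swap(0,2) ⇒ [8,15,18,16,12,9,7,19,3,17,10]
j=3: 16>10, skip
j=4: 12>10, skip
j=5: 9≤10, i=1, swap(1,5) ⇒ [8,9,18,16,12,15,7,19,3,17,10]
j=6: 7≤10, i=2, swap(2,6) ⇒ [8,9,7,16,12,15,18,19,3,17,10]
j=7: 19>10, skip
j=8: 3≤10, i=3, swap(3,8) ⇒ [8,9,7,3,12,15,18,19,16,17,10]
(after j=8) A = [8,9,7,3,12,15,18,19,16,17,10]

[8,9,7,3,12,15,18,19,16,17,10]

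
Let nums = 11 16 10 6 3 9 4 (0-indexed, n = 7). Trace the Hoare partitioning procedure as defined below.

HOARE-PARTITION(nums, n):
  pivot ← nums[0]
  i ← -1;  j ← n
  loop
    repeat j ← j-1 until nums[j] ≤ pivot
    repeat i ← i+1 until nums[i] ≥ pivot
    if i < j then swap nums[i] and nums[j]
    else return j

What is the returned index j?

pivot = nums[0] = 11; i = -1, j = 7
j→6 (nums[6]=4≤11), i→0 (nums[0]=11≥11); i<j, swap → 4 16 10 6 3 9 11
j→5 (nums[5]=9≤11), i→1 (nums[1]=16≥11); i<j, swap → 4 9 10 6 3 16 11
j→4, i→5; i≥j, return j=4. nums = 4 9 10 6 3 16 11

4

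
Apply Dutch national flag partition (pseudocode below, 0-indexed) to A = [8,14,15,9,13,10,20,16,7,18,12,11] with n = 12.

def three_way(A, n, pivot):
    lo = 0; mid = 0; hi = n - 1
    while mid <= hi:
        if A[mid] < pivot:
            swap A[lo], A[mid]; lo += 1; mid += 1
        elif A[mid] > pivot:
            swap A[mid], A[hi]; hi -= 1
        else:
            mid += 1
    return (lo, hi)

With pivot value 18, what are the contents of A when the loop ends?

[8,14,15,9,13,10,11,16,7,12,18,20]

pivot = 18; lo=0, mid=0, hi=11
A[mid]=8<18: swap A[0],A[0]; lo=1,mid=1 → [8,14,15,9,13,10,20,16,7,18,12,11]
A[mid]=14<18: swap A[1],A[1]; lo=2,mid=2 → [8,14,15,9,13,10,20,16,7,18,12,11]
A[mid]=15<18: swap A[2],A[2]; lo=3,mid=3 → [8,14,15,9,13,10,20,16,7,18,12,11]
A[mid]=9<18: swap A[3],A[3]; lo=4,mid=4 → [8,14,15,9,13,10,20,16,7,18,12,11]
A[mid]=13<18: swap A[4],A[4]; lo=5,mid=5 → [8,14,15,9,13,10,20,16,7,18,12,11]
A[mid]=10<18: swap A[5],A[5]; lo=6,mid=6 → [8,14,15,9,13,10,20,16,7,18,12,11]
A[mid]=20>18: swap A[6],A[11]; hi=10 → [8,14,15,9,13,10,11,16,7,18,12,20]
A[mid]=11<18: swap A[6],A[6]; lo=7,mid=7 → [8,14,15,9,13,10,11,16,7,18,12,20]
A[mid]=16<18: swap A[7],A[7]; lo=8,mid=8 → [8,14,15,9,13,10,11,16,7,18,12,20]
A[mid]=7<18: swap A[8],A[8]; lo=9,mid=9 → [8,14,15,9,13,10,11,16,7,18,12,20]
A[mid]=18=18: mid=10
A[mid]=12<18: swap A[9],A[10]; lo=10,mid=11 → [8,14,15,9,13,10,11,16,7,12,18,20]
end: lo=10, hi=10; A = [8,14,15,9,13,10,11,16,7,12,18,20]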